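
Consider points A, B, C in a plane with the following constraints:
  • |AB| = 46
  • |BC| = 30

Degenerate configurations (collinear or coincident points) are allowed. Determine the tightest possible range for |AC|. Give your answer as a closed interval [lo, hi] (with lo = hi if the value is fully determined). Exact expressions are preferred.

|AB| ∈ {46}
|BC| ∈ {30}
|AC| ∈ [16, 76]

|AC| ∈ [16, 76]  (≈ [16.0000, 76.0000])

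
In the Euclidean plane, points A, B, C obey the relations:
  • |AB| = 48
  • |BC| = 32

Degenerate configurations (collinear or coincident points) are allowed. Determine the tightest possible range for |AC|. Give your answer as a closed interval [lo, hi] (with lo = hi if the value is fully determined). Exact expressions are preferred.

|AC| ∈ [16, 80]  (≈ [16.0000, 80.0000])

|AB| ∈ {48}
|BC| ∈ {32}
|AC| ∈ [16, 80]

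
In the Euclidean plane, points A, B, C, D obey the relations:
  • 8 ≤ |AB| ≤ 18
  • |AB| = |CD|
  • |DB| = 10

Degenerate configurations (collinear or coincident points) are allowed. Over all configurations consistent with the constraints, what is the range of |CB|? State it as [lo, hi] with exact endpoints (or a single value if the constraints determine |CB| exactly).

|AB| ∈ [8, 18]
|BD| ∈ {10}
|CD| ∈ [8, 18]
|AD| ∈ [0, 28]
|BC| ∈ [0, 28]
|AC| ∈ [0, 46]

|CB| ∈ [0, 28]  (≈ [0.0000, 28.0000])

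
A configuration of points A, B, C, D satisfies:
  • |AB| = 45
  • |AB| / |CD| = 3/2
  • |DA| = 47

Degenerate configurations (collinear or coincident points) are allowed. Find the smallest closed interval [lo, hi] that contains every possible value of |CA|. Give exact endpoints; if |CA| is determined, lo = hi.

|CA| ∈ [17, 77]  (≈ [17.0000, 77.0000])

|AB| ∈ {45}
|AD| ∈ {47}
|CD| ∈ {30}
|BD| ∈ [2, 92]
|AC| ∈ [17, 77]
|BC| ∈ [0, 122]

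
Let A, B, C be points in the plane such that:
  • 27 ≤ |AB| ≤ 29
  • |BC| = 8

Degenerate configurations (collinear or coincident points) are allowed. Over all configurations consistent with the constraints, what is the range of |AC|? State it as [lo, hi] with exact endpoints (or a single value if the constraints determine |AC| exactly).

|AC| ∈ [19, 37]  (≈ [19.0000, 37.0000])

|AB| ∈ [27, 29]
|BC| ∈ {8}
|AC| ∈ [19, 37]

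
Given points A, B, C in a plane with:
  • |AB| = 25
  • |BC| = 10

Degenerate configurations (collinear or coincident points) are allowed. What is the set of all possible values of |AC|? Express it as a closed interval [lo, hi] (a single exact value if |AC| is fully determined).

|AC| ∈ [15, 35]  (≈ [15.0000, 35.0000])

|AB| ∈ {25}
|BC| ∈ {10}
|AC| ∈ [15, 35]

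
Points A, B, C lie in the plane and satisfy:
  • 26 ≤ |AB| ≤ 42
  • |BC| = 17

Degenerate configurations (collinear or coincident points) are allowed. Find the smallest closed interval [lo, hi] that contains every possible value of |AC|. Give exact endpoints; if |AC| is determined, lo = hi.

|AC| ∈ [9, 59]  (≈ [9.0000, 59.0000])

|AB| ∈ [26, 42]
|BC| ∈ {17}
|AC| ∈ [9, 59]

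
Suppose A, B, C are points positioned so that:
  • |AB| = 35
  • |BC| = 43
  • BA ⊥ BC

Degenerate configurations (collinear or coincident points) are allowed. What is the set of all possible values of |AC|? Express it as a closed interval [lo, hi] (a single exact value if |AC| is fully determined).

|AB| ∈ {35}
|BC| ∈ {43}
|AC| ∈ {√(3074)}

|AC| = √(3074)  (≈ 55.4437)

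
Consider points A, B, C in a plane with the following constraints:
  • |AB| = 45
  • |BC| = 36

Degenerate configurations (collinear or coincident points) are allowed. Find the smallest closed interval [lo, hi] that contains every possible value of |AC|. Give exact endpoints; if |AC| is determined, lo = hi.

|AC| ∈ [9, 81]  (≈ [9.0000, 81.0000])

|AB| ∈ {45}
|BC| ∈ {36}
|AC| ∈ [9, 81]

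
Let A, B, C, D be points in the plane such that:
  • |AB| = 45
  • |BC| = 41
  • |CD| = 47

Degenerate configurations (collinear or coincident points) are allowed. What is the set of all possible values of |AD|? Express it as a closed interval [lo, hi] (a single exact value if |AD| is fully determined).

|AB| ∈ {45}
|BC| ∈ {41}
|CD| ∈ {47}
|AC| ∈ [4, 86]
|BD| ∈ [6, 88]
|AD| ∈ [0, 133]

|AD| ∈ [0, 133]  (≈ [0.0000, 133.0000])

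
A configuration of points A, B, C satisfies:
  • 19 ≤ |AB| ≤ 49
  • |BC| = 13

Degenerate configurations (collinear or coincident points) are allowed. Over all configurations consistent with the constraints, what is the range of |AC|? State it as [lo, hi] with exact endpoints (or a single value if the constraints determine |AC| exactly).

|AB| ∈ [19, 49]
|BC| ∈ {13}
|AC| ∈ [6, 62]

|AC| ∈ [6, 62]  (≈ [6.0000, 62.0000])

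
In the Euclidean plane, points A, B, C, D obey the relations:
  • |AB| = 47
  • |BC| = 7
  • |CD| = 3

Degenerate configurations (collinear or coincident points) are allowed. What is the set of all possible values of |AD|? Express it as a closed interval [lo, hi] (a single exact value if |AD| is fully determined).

|AD| ∈ [37, 57]  (≈ [37.0000, 57.0000])

|AB| ∈ {47}
|BC| ∈ {7}
|CD| ∈ {3}
|AC| ∈ [40, 54]
|BD| ∈ [4, 10]
|AD| ∈ [37, 57]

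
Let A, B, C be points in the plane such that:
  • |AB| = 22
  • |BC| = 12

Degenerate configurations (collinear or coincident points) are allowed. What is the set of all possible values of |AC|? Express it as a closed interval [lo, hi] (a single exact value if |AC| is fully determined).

|AC| ∈ [10, 34]  (≈ [10.0000, 34.0000])

|AB| ∈ {22}
|BC| ∈ {12}
|AC| ∈ [10, 34]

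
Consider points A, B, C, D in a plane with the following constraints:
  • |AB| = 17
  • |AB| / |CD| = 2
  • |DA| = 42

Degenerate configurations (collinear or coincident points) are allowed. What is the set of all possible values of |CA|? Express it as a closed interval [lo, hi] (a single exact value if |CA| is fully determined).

|CA| ∈ [67/2, 101/2]  (≈ [33.5000, 50.5000])

|AB| ∈ {17}
|AD| ∈ {42}
|CD| ∈ {17/2}
|BD| ∈ [25, 59]
|AC| ∈ [67/2, 101/2]
|BC| ∈ [33/2, 135/2]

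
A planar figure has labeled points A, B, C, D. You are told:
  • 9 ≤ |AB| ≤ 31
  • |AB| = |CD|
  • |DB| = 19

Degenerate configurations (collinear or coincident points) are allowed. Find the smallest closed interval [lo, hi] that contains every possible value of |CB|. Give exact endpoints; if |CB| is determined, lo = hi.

|CB| ∈ [0, 50]  (≈ [0.0000, 50.0000])

|AB| ∈ [9, 31]
|BD| ∈ {19}
|CD| ∈ [9, 31]
|AD| ∈ [0, 50]
|BC| ∈ [0, 50]
|AC| ∈ [0, 81]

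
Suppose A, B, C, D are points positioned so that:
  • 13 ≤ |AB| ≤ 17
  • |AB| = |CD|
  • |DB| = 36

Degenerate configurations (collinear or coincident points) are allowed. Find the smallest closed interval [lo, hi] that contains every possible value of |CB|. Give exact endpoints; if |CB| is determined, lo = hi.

|AB| ∈ [13, 17]
|BD| ∈ {36}
|CD| ∈ [13, 17]
|AD| ∈ [19, 53]
|BC| ∈ [19, 53]
|AC| ∈ [2, 70]

|CB| ∈ [19, 53]  (≈ [19.0000, 53.0000])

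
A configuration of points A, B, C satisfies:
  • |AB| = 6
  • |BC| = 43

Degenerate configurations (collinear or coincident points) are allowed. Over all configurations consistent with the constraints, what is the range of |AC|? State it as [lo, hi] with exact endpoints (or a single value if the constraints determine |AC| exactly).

|AC| ∈ [37, 49]  (≈ [37.0000, 49.0000])

|AB| ∈ {6}
|BC| ∈ {43}
|AC| ∈ [37, 49]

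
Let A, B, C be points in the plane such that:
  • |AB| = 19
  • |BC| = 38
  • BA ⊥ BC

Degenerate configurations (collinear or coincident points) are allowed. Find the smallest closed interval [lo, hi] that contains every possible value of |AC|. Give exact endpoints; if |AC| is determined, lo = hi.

|AB| ∈ {19}
|BC| ∈ {38}
|AC| ∈ {19·√(5)}

|AC| = 19·√(5)  (≈ 42.4853)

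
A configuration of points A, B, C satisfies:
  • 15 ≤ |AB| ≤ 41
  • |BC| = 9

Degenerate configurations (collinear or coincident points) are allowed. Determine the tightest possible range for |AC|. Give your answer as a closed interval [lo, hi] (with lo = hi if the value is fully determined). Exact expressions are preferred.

|AB| ∈ [15, 41]
|BC| ∈ {9}
|AC| ∈ [6, 50]

|AC| ∈ [6, 50]  (≈ [6.0000, 50.0000])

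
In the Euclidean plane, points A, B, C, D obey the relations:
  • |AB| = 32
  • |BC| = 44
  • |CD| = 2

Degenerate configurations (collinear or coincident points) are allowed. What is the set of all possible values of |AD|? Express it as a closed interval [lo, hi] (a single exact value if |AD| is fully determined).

|AD| ∈ [10, 78]  (≈ [10.0000, 78.0000])

|AB| ∈ {32}
|BC| ∈ {44}
|CD| ∈ {2}
|AC| ∈ [12, 76]
|BD| ∈ [42, 46]
|AD| ∈ [10, 78]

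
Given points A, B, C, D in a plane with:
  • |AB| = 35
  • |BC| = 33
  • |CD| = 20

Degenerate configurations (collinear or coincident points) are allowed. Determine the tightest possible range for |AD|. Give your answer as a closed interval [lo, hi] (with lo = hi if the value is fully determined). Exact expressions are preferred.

|AB| ∈ {35}
|BC| ∈ {33}
|CD| ∈ {20}
|AC| ∈ [2, 68]
|BD| ∈ [13, 53]
|AD| ∈ [0, 88]

|AD| ∈ [0, 88]  (≈ [0.0000, 88.0000])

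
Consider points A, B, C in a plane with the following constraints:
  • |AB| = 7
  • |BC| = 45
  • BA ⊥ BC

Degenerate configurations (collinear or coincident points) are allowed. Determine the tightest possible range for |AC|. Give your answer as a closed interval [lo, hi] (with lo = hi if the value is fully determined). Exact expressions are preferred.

|AC| = √(2074)  (≈ 45.5412)

|AB| ∈ {7}
|BC| ∈ {45}
|AC| ∈ {√(2074)}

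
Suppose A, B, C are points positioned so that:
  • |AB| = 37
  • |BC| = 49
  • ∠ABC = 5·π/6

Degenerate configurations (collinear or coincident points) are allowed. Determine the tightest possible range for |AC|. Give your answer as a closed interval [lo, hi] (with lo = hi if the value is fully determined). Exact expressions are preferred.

|AB| ∈ {37}
|BC| ∈ {49}
|AC| ∈ {√(1813·√(3) + 3770)}

|AC| = √(1813·√(3) + 3770)  (≈ 83.1277)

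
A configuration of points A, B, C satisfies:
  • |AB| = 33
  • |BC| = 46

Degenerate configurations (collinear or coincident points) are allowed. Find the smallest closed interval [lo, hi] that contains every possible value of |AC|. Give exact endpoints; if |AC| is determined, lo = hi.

|AC| ∈ [13, 79]  (≈ [13.0000, 79.0000])

|AB| ∈ {33}
|BC| ∈ {46}
|AC| ∈ [13, 79]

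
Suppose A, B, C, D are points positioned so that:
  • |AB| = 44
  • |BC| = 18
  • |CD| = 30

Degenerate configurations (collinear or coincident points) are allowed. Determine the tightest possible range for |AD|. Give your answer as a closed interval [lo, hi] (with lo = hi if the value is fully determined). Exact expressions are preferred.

|AD| ∈ [0, 92]  (≈ [0.0000, 92.0000])

|AB| ∈ {44}
|BC| ∈ {18}
|CD| ∈ {30}
|AC| ∈ [26, 62]
|BD| ∈ [12, 48]
|AD| ∈ [0, 92]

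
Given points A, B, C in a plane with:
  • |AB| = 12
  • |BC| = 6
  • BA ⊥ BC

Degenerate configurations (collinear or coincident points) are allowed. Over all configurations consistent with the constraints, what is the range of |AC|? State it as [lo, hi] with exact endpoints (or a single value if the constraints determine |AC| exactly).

|AB| ∈ {12}
|BC| ∈ {6}
|AC| ∈ {6·√(5)}

|AC| = 6·√(5)  (≈ 13.4164)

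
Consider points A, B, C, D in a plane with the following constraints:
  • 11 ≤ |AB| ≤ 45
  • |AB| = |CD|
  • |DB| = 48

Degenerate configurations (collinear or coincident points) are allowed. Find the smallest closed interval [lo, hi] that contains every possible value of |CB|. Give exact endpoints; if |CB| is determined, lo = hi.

|CB| ∈ [3, 93]  (≈ [3.0000, 93.0000])

|AB| ∈ [11, 45]
|BD| ∈ {48}
|CD| ∈ [11, 45]
|AD| ∈ [3, 93]
|BC| ∈ [3, 93]
|AC| ∈ [0, 138]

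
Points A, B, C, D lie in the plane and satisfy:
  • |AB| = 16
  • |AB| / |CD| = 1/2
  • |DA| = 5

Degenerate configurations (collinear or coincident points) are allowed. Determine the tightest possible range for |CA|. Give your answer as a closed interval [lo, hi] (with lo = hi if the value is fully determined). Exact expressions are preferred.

|AB| ∈ {16}
|AD| ∈ {5}
|CD| ∈ {32}
|BD| ∈ [11, 21]
|AC| ∈ [27, 37]
|BC| ∈ [11, 53]

|CA| ∈ [27, 37]  (≈ [27.0000, 37.0000])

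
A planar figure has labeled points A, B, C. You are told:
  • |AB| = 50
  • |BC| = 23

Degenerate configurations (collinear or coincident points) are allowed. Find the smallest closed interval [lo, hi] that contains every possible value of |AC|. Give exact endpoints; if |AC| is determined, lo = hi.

|AB| ∈ {50}
|BC| ∈ {23}
|AC| ∈ [27, 73]

|AC| ∈ [27, 73]  (≈ [27.0000, 73.0000])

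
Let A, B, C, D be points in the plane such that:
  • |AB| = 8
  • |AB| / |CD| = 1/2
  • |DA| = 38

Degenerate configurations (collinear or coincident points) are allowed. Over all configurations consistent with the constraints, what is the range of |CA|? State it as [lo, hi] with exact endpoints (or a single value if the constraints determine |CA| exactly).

|CA| ∈ [22, 54]  (≈ [22.0000, 54.0000])

|AB| ∈ {8}
|AD| ∈ {38}
|CD| ∈ {16}
|BD| ∈ [30, 46]
|AC| ∈ [22, 54]
|BC| ∈ [14, 62]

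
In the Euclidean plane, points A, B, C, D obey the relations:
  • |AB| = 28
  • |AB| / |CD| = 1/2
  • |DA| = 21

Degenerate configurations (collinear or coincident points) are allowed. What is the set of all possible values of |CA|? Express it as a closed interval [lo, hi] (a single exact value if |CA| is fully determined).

|AB| ∈ {28}
|AD| ∈ {21}
|CD| ∈ {56}
|BD| ∈ [7, 49]
|AC| ∈ [35, 77]
|BC| ∈ [7, 105]

|CA| ∈ [35, 77]  (≈ [35.0000, 77.0000])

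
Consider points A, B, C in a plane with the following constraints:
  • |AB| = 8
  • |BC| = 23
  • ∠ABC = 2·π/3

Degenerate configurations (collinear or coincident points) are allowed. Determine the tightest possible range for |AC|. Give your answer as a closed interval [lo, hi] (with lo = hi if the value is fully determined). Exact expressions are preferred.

|AB| ∈ {8}
|BC| ∈ {23}
|AC| ∈ {√(777)}

|AC| = √(777)  (≈ 27.8747)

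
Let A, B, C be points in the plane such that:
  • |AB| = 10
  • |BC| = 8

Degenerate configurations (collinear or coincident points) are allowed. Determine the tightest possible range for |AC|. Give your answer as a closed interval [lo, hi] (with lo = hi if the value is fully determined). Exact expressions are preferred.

|AC| ∈ [2, 18]  (≈ [2.0000, 18.0000])

|AB| ∈ {10}
|BC| ∈ {8}
|AC| ∈ [2, 18]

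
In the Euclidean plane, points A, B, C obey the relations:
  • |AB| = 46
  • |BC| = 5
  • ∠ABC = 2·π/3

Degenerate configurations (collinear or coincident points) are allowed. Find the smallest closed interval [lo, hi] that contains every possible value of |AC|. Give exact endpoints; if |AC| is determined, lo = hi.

|AB| ∈ {46}
|BC| ∈ {5}
|AC| ∈ {√(2371)}

|AC| = √(2371)  (≈ 48.6929)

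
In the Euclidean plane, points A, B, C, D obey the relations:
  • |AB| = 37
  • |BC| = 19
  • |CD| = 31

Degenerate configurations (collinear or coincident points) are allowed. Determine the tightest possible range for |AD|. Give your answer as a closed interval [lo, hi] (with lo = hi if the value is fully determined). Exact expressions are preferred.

|AD| ∈ [0, 87]  (≈ [0.0000, 87.0000])

|AB| ∈ {37}
|BC| ∈ {19}
|CD| ∈ {31}
|AC| ∈ [18, 56]
|BD| ∈ [12, 50]
|AD| ∈ [0, 87]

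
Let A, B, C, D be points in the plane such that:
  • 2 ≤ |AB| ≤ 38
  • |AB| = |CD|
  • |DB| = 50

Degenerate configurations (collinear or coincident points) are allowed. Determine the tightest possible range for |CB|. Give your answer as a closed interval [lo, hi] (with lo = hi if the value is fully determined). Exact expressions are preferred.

|AB| ∈ [2, 38]
|BD| ∈ {50}
|CD| ∈ [2, 38]
|AD| ∈ [12, 88]
|BC| ∈ [12, 88]
|AC| ∈ [0, 126]

|CB| ∈ [12, 88]  (≈ [12.0000, 88.0000])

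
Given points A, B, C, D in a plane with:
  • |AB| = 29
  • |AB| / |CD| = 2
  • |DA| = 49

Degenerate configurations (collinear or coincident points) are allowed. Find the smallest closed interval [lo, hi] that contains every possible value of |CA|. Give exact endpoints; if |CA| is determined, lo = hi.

|AB| ∈ {29}
|AD| ∈ {49}
|CD| ∈ {29/2}
|BD| ∈ [20, 78]
|AC| ∈ [69/2, 127/2]
|BC| ∈ [11/2, 185/2]

|CA| ∈ [69/2, 127/2]  (≈ [34.5000, 63.5000])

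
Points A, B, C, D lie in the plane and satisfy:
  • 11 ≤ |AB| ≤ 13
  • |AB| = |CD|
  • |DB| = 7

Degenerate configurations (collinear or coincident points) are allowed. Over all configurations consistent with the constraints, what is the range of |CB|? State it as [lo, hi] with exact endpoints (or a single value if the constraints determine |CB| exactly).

|CB| ∈ [4, 20]  (≈ [4.0000, 20.0000])

|AB| ∈ [11, 13]
|BD| ∈ {7}
|CD| ∈ [11, 13]
|AD| ∈ [4, 20]
|BC| ∈ [4, 20]
|AC| ∈ [0, 33]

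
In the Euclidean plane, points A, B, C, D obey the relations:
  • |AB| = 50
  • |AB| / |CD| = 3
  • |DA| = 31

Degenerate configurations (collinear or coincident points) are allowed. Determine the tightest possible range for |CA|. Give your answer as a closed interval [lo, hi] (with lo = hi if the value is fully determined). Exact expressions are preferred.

|CA| ∈ [43/3, 143/3]  (≈ [14.3333, 47.6667])

|AB| ∈ {50}
|AD| ∈ {31}
|CD| ∈ {50/3}
|BD| ∈ [19, 81]
|AC| ∈ [43/3, 143/3]
|BC| ∈ [7/3, 293/3]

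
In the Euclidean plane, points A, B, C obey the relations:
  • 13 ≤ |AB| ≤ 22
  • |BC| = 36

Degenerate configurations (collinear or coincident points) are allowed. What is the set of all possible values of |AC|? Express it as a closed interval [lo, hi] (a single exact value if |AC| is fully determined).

|AC| ∈ [14, 58]  (≈ [14.0000, 58.0000])

|AB| ∈ [13, 22]
|BC| ∈ {36}
|AC| ∈ [14, 58]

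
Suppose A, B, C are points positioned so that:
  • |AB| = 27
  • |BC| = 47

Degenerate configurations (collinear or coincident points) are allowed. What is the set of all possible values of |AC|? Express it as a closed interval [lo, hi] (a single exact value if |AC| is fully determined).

|AC| ∈ [20, 74]  (≈ [20.0000, 74.0000])

|AB| ∈ {27}
|BC| ∈ {47}
|AC| ∈ [20, 74]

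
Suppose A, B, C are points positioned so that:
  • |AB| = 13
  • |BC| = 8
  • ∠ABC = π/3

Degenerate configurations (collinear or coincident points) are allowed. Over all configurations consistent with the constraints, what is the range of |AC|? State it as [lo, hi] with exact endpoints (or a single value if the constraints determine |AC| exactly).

|AB| ∈ {13}
|BC| ∈ {8}
|AC| ∈ {√(129)}

|AC| = √(129)  (≈ 11.3578)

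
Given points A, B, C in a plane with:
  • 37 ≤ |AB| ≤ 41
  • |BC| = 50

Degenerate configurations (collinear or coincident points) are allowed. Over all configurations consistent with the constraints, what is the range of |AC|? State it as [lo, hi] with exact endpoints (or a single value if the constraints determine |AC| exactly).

|AC| ∈ [9, 91]  (≈ [9.0000, 91.0000])

|AB| ∈ [37, 41]
|BC| ∈ {50}
|AC| ∈ [9, 91]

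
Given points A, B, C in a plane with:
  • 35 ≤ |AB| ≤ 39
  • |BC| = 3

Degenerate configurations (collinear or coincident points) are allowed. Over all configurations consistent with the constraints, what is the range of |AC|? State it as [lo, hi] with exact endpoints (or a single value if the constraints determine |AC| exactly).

|AC| ∈ [32, 42]  (≈ [32.0000, 42.0000])

|AB| ∈ [35, 39]
|BC| ∈ {3}
|AC| ∈ [32, 42]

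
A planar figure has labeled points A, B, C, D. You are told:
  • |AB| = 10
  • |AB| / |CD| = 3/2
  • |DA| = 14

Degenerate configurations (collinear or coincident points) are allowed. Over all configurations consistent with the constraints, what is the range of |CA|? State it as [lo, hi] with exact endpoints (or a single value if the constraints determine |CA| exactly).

|CA| ∈ [22/3, 62/3]  (≈ [7.3333, 20.6667])

|AB| ∈ {10}
|AD| ∈ {14}
|CD| ∈ {20/3}
|BD| ∈ [4, 24]
|AC| ∈ [22/3, 62/3]
|BC| ∈ [0, 92/3]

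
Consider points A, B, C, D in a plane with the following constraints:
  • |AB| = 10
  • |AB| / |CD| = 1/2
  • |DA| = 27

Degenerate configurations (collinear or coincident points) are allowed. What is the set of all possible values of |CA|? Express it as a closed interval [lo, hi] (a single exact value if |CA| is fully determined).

|CA| ∈ [7, 47]  (≈ [7.0000, 47.0000])

|AB| ∈ {10}
|AD| ∈ {27}
|CD| ∈ {20}
|BD| ∈ [17, 37]
|AC| ∈ [7, 47]
|BC| ∈ [0, 57]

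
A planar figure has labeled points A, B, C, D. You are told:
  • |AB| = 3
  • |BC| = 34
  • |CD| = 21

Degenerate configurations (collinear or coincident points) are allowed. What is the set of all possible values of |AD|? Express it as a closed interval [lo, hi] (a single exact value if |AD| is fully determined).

|AD| ∈ [10, 58]  (≈ [10.0000, 58.0000])

|AB| ∈ {3}
|BC| ∈ {34}
|CD| ∈ {21}
|AC| ∈ [31, 37]
|BD| ∈ [13, 55]
|AD| ∈ [10, 58]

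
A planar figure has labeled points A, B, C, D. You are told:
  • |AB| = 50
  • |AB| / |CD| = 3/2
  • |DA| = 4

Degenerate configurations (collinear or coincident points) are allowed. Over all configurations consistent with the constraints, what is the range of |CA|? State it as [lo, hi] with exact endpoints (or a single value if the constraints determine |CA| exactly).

|AB| ∈ {50}
|AD| ∈ {4}
|CD| ∈ {100/3}
|BD| ∈ [46, 54]
|AC| ∈ [88/3, 112/3]
|BC| ∈ [38/3, 262/3]

|CA| ∈ [88/3, 112/3]  (≈ [29.3333, 37.3333])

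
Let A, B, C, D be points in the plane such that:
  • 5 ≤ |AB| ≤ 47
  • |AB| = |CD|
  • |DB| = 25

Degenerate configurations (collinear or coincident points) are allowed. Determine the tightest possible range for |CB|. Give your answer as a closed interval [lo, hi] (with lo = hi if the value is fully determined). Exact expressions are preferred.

|CB| ∈ [0, 72]  (≈ [0.0000, 72.0000])

|AB| ∈ [5, 47]
|BD| ∈ {25}
|CD| ∈ [5, 47]
|AD| ∈ [0, 72]
|BC| ∈ [0, 72]
|AC| ∈ [0, 119]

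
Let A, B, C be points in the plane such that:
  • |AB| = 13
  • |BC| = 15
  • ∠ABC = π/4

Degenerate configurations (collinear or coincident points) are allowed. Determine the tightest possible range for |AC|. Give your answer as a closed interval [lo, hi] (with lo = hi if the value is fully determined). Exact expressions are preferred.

|AC| = √(394 - 195·√(2))  (≈ 10.8733)

|AB| ∈ {13}
|BC| ∈ {15}
|AC| ∈ {√(394 - 195·√(2))}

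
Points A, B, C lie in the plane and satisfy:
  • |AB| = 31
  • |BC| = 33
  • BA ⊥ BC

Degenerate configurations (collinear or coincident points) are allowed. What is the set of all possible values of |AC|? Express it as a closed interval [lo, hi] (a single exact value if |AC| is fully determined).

|AB| ∈ {31}
|BC| ∈ {33}
|AC| ∈ {5·√(82)}

|AC| = 5·√(82)  (≈ 45.2769)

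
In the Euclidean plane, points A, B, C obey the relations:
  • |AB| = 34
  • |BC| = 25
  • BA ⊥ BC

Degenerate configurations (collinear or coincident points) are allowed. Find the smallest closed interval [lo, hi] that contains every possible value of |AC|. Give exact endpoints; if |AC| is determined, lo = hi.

|AB| ∈ {34}
|BC| ∈ {25}
|AC| ∈ {√(1781)}

|AC| = √(1781)  (≈ 42.2019)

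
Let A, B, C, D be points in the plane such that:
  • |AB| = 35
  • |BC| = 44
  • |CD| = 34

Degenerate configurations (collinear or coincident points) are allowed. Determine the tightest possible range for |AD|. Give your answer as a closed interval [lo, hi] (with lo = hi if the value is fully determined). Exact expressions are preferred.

|AD| ∈ [0, 113]  (≈ [0.0000, 113.0000])

|AB| ∈ {35}
|BC| ∈ {44}
|CD| ∈ {34}
|AC| ∈ [9, 79]
|BD| ∈ [10, 78]
|AD| ∈ [0, 113]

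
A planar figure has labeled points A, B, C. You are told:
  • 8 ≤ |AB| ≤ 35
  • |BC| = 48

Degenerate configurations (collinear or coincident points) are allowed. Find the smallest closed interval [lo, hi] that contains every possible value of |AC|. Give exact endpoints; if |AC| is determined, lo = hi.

|AB| ∈ [8, 35]
|BC| ∈ {48}
|AC| ∈ [13, 83]

|AC| ∈ [13, 83]  (≈ [13.0000, 83.0000])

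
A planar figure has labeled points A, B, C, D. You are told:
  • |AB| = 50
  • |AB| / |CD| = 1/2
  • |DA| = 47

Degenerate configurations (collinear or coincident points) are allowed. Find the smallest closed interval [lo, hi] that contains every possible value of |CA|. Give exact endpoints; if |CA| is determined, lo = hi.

|CA| ∈ [53, 147]  (≈ [53.0000, 147.0000])

|AB| ∈ {50}
|AD| ∈ {47}
|CD| ∈ {100}
|BD| ∈ [3, 97]
|AC| ∈ [53, 147]
|BC| ∈ [3, 197]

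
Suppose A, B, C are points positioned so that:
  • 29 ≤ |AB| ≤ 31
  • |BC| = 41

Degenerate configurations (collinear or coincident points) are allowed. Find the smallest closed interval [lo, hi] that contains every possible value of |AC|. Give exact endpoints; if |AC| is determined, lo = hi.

|AC| ∈ [10, 72]  (≈ [10.0000, 72.0000])

|AB| ∈ [29, 31]
|BC| ∈ {41}
|AC| ∈ [10, 72]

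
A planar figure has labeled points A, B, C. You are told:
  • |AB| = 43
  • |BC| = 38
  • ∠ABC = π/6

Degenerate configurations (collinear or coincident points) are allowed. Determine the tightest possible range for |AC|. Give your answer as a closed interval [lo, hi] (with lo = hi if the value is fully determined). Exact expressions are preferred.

|AC| = √(3293 - 1634·√(3))  (≈ 21.5135)

|AB| ∈ {43}
|BC| ∈ {38}
|AC| ∈ {√(3293 - 1634·√(3))}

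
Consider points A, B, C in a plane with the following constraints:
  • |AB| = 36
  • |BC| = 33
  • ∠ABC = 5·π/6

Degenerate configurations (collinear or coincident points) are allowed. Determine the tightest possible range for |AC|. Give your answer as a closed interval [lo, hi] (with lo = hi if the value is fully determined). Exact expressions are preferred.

|AB| ∈ {36}
|BC| ∈ {33}
|AC| ∈ {3·√(132·√(3) + 265)}

|AC| = 3·√(132·√(3) + 265)  (≈ 66.6534)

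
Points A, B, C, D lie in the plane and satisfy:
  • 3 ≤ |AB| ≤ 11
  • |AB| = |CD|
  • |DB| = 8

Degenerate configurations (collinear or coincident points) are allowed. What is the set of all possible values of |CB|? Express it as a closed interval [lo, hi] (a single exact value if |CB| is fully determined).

|AB| ∈ [3, 11]
|BD| ∈ {8}
|CD| ∈ [3, 11]
|AD| ∈ [0, 19]
|BC| ∈ [0, 19]
|AC| ∈ [0, 30]

|CB| ∈ [0, 19]  (≈ [0.0000, 19.0000])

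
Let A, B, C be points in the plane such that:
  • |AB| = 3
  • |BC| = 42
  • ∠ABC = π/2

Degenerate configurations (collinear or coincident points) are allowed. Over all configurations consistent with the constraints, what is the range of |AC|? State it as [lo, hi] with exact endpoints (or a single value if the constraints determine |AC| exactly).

|AC| = 3·√(197)  (≈ 42.1070)

|AB| ∈ {3}
|BC| ∈ {42}
|AC| ∈ {3·√(197)}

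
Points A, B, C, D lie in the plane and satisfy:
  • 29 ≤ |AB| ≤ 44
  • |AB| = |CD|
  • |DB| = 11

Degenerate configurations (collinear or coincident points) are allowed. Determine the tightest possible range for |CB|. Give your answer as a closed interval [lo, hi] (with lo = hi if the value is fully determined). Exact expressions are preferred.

|CB| ∈ [18, 55]  (≈ [18.0000, 55.0000])

|AB| ∈ [29, 44]
|BD| ∈ {11}
|CD| ∈ [29, 44]
|AD| ∈ [18, 55]
|BC| ∈ [18, 55]
|AC| ∈ [0, 99]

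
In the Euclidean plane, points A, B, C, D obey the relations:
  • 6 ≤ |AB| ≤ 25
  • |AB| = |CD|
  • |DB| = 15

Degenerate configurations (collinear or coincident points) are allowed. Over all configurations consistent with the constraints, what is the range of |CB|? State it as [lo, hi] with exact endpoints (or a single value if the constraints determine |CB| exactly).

|CB| ∈ [0, 40]  (≈ [0.0000, 40.0000])

|AB| ∈ [6, 25]
|BD| ∈ {15}
|CD| ∈ [6, 25]
|AD| ∈ [0, 40]
|BC| ∈ [0, 40]
|AC| ∈ [0, 65]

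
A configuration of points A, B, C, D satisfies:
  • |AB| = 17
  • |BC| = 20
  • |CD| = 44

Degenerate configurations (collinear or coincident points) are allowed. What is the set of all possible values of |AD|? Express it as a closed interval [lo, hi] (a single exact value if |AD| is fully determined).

|AB| ∈ {17}
|BC| ∈ {20}
|CD| ∈ {44}
|AC| ∈ [3, 37]
|BD| ∈ [24, 64]
|AD| ∈ [7, 81]

|AD| ∈ [7, 81]  (≈ [7.0000, 81.0000])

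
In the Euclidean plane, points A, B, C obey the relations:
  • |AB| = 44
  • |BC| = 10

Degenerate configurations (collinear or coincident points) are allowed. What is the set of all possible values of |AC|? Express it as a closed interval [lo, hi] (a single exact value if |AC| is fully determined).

|AC| ∈ [34, 54]  (≈ [34.0000, 54.0000])

|AB| ∈ {44}
|BC| ∈ {10}
|AC| ∈ [34, 54]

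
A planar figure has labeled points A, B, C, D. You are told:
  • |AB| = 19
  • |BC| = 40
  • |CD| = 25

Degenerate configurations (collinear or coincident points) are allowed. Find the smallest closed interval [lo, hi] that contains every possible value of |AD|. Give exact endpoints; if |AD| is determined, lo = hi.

|AB| ∈ {19}
|BC| ∈ {40}
|CD| ∈ {25}
|AC| ∈ [21, 59]
|BD| ∈ [15, 65]
|AD| ∈ [0, 84]

|AD| ∈ [0, 84]  (≈ [0.0000, 84.0000])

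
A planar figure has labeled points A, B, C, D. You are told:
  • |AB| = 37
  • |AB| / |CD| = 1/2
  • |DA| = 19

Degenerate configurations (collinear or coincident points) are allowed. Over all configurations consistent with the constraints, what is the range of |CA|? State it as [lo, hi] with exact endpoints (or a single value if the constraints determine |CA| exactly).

|AB| ∈ {37}
|AD| ∈ {19}
|CD| ∈ {74}
|BD| ∈ [18, 56]
|AC| ∈ [55, 93]
|BC| ∈ [18, 130]

|CA| ∈ [55, 93]  (≈ [55.0000, 93.0000])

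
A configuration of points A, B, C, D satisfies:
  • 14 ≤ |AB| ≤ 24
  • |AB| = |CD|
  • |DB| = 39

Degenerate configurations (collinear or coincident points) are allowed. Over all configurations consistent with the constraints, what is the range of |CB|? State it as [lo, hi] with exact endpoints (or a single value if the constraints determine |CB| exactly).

|CB| ∈ [15, 63]  (≈ [15.0000, 63.0000])

|AB| ∈ [14, 24]
|BD| ∈ {39}
|CD| ∈ [14, 24]
|AD| ∈ [15, 63]
|BC| ∈ [15, 63]
|AC| ∈ [0, 87]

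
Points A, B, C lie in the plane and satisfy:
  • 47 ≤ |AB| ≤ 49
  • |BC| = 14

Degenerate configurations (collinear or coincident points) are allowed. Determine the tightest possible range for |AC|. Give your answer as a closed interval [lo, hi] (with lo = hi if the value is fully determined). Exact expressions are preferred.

|AC| ∈ [33, 63]  (≈ [33.0000, 63.0000])

|AB| ∈ [47, 49]
|BC| ∈ {14}
|AC| ∈ [33, 63]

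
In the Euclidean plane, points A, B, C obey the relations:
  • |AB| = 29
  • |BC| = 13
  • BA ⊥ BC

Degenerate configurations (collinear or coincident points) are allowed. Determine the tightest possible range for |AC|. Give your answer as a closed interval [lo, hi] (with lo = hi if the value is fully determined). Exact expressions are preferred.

|AC| = √(1010)  (≈ 31.7805)

|AB| ∈ {29}
|BC| ∈ {13}
|AC| ∈ {√(1010)}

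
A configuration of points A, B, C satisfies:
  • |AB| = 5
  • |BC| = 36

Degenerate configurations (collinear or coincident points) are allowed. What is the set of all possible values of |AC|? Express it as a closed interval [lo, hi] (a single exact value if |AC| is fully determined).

|AB| ∈ {5}
|BC| ∈ {36}
|AC| ∈ [31, 41]

|AC| ∈ [31, 41]  (≈ [31.0000, 41.0000])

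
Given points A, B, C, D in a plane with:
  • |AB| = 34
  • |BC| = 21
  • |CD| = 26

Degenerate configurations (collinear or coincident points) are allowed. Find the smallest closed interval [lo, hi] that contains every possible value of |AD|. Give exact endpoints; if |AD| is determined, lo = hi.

|AD| ∈ [0, 81]  (≈ [0.0000, 81.0000])

|AB| ∈ {34}
|BC| ∈ {21}
|CD| ∈ {26}
|AC| ∈ [13, 55]
|BD| ∈ [5, 47]
|AD| ∈ [0, 81]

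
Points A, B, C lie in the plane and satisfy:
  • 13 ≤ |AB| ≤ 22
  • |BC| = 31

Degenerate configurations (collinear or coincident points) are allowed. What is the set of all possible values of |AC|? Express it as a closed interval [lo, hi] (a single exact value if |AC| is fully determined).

|AB| ∈ [13, 22]
|BC| ∈ {31}
|AC| ∈ [9, 53]

|AC| ∈ [9, 53]  (≈ [9.0000, 53.0000])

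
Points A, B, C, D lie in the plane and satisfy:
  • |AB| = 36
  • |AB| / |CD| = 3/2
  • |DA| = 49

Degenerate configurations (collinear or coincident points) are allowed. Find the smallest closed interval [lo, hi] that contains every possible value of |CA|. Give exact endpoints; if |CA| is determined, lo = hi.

|CA| ∈ [25, 73]  (≈ [25.0000, 73.0000])

|AB| ∈ {36}
|AD| ∈ {49}
|CD| ∈ {24}
|BD| ∈ [13, 85]
|AC| ∈ [25, 73]
|BC| ∈ [0, 109]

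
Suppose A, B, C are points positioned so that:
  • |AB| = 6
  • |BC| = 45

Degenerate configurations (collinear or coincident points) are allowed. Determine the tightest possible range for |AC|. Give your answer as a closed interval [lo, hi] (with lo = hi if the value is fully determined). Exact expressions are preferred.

|AC| ∈ [39, 51]  (≈ [39.0000, 51.0000])

|AB| ∈ {6}
|BC| ∈ {45}
|AC| ∈ [39, 51]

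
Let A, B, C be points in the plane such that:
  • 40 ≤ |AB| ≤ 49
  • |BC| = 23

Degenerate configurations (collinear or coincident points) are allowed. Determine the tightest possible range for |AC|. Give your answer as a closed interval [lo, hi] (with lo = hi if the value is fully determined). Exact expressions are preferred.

|AC| ∈ [17, 72]  (≈ [17.0000, 72.0000])

|AB| ∈ [40, 49]
|BC| ∈ {23}
|AC| ∈ [17, 72]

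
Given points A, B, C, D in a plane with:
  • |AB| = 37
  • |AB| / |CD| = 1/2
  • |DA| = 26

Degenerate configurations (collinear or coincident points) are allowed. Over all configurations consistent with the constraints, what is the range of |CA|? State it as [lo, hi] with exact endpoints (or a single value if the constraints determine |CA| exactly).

|CA| ∈ [48, 100]  (≈ [48.0000, 100.0000])

|AB| ∈ {37}
|AD| ∈ {26}
|CD| ∈ {74}
|BD| ∈ [11, 63]
|AC| ∈ [48, 100]
|BC| ∈ [11, 137]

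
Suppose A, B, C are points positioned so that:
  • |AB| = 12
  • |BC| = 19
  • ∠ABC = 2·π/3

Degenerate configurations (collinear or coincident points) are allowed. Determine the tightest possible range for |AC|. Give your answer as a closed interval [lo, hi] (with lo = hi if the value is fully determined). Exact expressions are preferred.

|AB| ∈ {12}
|BC| ∈ {19}
|AC| ∈ {√(733)}

|AC| = √(733)  (≈ 27.0740)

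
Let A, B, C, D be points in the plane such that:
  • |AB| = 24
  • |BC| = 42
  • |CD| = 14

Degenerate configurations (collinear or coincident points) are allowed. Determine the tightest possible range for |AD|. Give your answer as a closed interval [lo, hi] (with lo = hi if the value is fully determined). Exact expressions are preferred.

|AB| ∈ {24}
|BC| ∈ {42}
|CD| ∈ {14}
|AC| ∈ [18, 66]
|BD| ∈ [28, 56]
|AD| ∈ [4, 80]

|AD| ∈ [4, 80]  (≈ [4.0000, 80.0000])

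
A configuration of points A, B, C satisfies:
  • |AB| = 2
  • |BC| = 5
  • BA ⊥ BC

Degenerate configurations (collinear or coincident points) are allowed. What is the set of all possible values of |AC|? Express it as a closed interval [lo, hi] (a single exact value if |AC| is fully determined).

|AB| ∈ {2}
|BC| ∈ {5}
|AC| ∈ {√(29)}

|AC| = √(29)  (≈ 5.3852)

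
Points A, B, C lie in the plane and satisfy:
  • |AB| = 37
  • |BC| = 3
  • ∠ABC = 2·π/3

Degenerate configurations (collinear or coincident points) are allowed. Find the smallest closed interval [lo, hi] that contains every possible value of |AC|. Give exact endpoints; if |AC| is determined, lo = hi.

|AC| = √(1489)  (≈ 38.5876)

|AB| ∈ {37}
|BC| ∈ {3}
|AC| ∈ {√(1489)}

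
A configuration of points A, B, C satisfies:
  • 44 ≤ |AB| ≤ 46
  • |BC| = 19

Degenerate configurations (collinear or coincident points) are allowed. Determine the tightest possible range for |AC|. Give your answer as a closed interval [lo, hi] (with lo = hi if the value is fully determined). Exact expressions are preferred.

|AB| ∈ [44, 46]
|BC| ∈ {19}
|AC| ∈ [25, 65]

|AC| ∈ [25, 65]  (≈ [25.0000, 65.0000])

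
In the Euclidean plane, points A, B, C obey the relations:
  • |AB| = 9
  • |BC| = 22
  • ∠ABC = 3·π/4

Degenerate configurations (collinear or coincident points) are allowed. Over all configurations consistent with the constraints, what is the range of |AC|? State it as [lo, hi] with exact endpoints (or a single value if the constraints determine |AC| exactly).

|AB| ∈ {9}
|BC| ∈ {22}
|AC| ∈ {√(198·√(2) + 565)}

|AC| = √(198·√(2) + 565)  (≈ 29.0691)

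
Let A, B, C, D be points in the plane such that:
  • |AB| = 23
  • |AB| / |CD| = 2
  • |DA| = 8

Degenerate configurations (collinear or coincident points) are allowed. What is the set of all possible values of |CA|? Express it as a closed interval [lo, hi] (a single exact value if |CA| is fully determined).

|CA| ∈ [7/2, 39/2]  (≈ [3.5000, 19.5000])

|AB| ∈ {23}
|AD| ∈ {8}
|CD| ∈ {23/2}
|BD| ∈ [15, 31]
|AC| ∈ [7/2, 39/2]
|BC| ∈ [7/2, 85/2]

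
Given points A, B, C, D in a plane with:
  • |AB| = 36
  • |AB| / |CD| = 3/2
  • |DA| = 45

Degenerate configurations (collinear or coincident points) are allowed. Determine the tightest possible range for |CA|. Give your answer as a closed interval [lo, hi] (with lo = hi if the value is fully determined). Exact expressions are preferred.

|CA| ∈ [21, 69]  (≈ [21.0000, 69.0000])

|AB| ∈ {36}
|AD| ∈ {45}
|CD| ∈ {24}
|BD| ∈ [9, 81]
|AC| ∈ [21, 69]
|BC| ∈ [0, 105]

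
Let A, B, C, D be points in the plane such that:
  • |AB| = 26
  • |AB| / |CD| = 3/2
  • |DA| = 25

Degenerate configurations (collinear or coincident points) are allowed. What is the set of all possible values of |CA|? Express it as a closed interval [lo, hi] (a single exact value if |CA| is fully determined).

|AB| ∈ {26}
|AD| ∈ {25}
|CD| ∈ {52/3}
|BD| ∈ [1, 51]
|AC| ∈ [23/3, 127/3]
|BC| ∈ [0, 205/3]

|CA| ∈ [23/3, 127/3]  (≈ [7.6667, 42.3333])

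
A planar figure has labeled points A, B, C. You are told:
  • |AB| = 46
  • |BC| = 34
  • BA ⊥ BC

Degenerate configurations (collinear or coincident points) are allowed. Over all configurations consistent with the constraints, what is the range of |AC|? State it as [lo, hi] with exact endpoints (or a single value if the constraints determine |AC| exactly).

|AC| = 2·√(818)  (≈ 57.2014)

|AB| ∈ {46}
|BC| ∈ {34}
|AC| ∈ {2·√(818)}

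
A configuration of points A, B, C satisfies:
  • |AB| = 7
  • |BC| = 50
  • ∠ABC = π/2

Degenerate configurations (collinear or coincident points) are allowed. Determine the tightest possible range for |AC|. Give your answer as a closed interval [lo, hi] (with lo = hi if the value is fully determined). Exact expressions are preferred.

|AC| = √(2549)  (≈ 50.4876)

|AB| ∈ {7}
|BC| ∈ {50}
|AC| ∈ {√(2549)}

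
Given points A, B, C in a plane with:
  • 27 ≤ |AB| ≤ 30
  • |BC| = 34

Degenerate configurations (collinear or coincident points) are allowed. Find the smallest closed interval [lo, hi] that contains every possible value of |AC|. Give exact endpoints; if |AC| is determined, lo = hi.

|AC| ∈ [4, 64]  (≈ [4.0000, 64.0000])

|AB| ∈ [27, 30]
|BC| ∈ {34}
|AC| ∈ [4, 64]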